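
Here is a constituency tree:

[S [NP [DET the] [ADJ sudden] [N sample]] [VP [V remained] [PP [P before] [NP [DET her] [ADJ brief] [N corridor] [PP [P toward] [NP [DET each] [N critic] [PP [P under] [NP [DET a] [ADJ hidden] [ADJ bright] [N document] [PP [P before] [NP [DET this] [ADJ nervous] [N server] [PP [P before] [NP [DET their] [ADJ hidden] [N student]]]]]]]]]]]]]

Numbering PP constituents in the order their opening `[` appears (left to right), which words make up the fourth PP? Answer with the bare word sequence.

In left-to-right order the PP constituents are "before her brief corridor toward each critic under a hidden bright document before this nervous server before their hidden student"; "toward each critic under a hidden bright document before this nervous server before their hidden student"; "under a hidden bright document before this nervous server before their hidden student"; "before this nervous server before their hidden student"; "before their hidden student". Number 4 is "before this nervous server before their hidden student".

before this nervous server before their hidden student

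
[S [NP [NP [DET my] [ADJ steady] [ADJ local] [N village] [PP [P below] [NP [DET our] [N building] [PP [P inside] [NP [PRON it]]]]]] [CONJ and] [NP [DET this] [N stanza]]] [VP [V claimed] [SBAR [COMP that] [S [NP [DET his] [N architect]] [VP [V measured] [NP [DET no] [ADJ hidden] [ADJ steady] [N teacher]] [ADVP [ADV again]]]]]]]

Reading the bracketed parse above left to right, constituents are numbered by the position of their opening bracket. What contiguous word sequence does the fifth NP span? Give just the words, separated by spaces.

this stanza

Opening `[NP` markers occur at word positions 1, 1, 6, 9, 11, 15, 18; the fifth of these opens the constituent [NP this stanza].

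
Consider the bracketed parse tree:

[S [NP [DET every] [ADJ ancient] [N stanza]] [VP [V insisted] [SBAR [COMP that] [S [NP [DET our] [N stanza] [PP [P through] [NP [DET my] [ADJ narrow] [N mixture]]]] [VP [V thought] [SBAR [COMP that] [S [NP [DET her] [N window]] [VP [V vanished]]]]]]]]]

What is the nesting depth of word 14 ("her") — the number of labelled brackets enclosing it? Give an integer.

The word sits inside DET, which is inside NP, inside S, inside SBAR, inside VP, inside S, inside SBAR, inside VP, inside S — 9 brackets in all.

9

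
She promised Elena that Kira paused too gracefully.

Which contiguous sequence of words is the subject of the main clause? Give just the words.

she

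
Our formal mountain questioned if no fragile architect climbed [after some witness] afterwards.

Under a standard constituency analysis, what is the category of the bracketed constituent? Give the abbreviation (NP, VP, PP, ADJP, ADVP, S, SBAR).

PP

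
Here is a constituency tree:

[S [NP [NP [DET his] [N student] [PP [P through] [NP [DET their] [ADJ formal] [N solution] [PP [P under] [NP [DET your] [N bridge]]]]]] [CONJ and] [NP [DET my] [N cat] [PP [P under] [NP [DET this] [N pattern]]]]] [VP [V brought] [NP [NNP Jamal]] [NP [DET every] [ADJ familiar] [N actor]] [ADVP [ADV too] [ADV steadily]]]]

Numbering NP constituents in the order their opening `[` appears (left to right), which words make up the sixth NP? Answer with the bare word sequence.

this pattern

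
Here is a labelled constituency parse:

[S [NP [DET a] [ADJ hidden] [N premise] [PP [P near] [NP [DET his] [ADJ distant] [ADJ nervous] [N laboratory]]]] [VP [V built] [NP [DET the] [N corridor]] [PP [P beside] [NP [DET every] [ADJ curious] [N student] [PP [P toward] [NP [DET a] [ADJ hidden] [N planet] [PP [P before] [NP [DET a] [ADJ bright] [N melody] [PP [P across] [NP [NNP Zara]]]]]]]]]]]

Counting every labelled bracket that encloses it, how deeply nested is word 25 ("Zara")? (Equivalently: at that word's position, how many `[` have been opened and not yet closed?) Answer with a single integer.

Path from the root down to the word: S → VP → PP → NP → PP → NP → PP → NP → PP → NP → NNP. That is 11 enclosing brackets.

11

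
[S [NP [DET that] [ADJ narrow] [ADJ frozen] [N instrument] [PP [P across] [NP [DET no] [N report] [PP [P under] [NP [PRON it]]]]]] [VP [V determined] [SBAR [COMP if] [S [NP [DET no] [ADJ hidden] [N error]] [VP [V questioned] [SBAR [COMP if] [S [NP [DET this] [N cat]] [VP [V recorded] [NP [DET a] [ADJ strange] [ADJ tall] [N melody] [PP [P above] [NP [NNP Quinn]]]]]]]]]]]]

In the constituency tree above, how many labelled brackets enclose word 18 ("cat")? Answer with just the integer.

9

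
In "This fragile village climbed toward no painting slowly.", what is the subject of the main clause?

this fragile village

"this fragile village" is the NP that combines with the VP headed by "climbed" to form the main clause — the subject.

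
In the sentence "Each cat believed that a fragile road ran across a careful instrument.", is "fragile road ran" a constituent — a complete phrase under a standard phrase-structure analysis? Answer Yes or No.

No

The sequence begins inside the noun phrase "a fragile road" and ends inside the verb phrase "ran across a careful instrument"; it crosses a phrase boundary, so no single node in the tree spans exactly those words.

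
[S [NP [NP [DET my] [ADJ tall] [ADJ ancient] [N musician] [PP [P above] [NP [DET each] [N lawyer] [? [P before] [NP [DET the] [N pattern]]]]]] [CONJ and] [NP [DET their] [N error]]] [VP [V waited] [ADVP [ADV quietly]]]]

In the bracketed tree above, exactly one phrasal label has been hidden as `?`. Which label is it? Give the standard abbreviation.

PP

Looking at what the `?` directly dominates — P 'before', NP — this is a prepositional phrase (PP).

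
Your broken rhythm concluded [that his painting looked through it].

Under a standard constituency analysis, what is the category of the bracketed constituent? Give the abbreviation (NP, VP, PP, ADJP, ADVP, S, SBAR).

The bracketed span "that his painting looked through it" is headed by "that", making it a subordinate clause (SBAR).

SBAR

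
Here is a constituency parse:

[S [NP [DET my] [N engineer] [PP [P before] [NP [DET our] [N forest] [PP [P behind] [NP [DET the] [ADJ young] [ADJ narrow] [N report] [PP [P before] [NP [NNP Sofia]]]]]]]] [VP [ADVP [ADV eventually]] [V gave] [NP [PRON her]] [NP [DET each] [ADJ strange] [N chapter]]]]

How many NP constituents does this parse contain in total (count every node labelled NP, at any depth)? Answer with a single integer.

Listing each NP by its span: [NP my engineer before our forest behind the young narrow report before Sofia]; [NP our forest behind the young narrow report before Sofia]; [NP the young narrow report before Sofia]; [NP Sofia]; [NP her]; [NP each strange chapter] — that makes 6.

6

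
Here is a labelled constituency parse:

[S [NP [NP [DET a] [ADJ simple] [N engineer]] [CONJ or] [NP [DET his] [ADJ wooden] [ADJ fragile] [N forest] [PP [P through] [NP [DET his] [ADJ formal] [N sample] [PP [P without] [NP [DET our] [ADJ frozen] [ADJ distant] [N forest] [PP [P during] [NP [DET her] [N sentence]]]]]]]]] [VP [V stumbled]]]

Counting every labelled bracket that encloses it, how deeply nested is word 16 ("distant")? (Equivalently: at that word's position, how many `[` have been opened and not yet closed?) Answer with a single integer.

8

Path from the root down to the word: S → NP → NP → PP → NP → PP → NP → ADJ. That is 8 enclosing brackets.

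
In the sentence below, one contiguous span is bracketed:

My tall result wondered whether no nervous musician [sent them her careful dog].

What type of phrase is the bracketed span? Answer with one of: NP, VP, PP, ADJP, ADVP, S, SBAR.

VP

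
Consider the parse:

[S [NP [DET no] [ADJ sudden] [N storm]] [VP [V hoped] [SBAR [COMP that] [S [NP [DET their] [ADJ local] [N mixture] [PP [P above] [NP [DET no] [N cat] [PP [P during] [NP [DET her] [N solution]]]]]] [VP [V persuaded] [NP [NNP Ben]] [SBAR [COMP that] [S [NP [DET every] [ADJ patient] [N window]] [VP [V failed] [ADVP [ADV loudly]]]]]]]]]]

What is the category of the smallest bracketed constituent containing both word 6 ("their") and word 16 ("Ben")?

S

Word 6 lies under S → VP → SBAR → S → NP → DET; word 16 lies under S → VP → SBAR → S → VP → NP → NNP. The lowest shared node is the S.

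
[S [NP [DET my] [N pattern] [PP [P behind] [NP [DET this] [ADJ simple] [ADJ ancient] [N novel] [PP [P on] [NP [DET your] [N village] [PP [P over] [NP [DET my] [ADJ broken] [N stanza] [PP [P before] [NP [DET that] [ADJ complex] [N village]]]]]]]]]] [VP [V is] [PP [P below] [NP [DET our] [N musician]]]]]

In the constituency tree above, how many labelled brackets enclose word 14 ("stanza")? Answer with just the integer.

9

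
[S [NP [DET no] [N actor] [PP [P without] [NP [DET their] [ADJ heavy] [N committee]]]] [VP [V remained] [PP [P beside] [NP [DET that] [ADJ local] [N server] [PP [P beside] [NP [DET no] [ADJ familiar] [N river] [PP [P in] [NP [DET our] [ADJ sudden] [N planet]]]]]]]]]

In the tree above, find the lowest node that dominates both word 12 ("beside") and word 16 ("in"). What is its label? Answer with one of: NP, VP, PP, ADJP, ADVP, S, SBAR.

The smallest bracket enclosing both words is [PP beside no familiar river in our sudden planet], so the label is PP.

PP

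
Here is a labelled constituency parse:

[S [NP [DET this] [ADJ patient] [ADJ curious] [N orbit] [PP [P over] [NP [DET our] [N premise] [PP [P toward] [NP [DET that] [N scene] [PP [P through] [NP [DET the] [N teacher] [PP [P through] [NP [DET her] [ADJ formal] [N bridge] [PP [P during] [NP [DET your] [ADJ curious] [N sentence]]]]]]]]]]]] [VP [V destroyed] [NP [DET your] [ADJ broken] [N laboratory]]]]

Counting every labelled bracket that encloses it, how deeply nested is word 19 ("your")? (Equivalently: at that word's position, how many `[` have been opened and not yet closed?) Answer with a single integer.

13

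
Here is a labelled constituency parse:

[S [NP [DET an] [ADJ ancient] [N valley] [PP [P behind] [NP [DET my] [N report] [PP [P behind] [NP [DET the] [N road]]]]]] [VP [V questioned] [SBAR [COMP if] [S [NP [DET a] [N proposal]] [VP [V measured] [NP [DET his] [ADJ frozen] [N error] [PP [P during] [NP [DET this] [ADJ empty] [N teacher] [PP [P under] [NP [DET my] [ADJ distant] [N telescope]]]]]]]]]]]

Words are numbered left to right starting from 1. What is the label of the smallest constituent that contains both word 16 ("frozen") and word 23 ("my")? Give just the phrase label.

Both words fall inside [NP his frozen error during this empty teacher under my distant telescope] (words 15–25), and no smaller constituent contains them both. Label: NP.

NP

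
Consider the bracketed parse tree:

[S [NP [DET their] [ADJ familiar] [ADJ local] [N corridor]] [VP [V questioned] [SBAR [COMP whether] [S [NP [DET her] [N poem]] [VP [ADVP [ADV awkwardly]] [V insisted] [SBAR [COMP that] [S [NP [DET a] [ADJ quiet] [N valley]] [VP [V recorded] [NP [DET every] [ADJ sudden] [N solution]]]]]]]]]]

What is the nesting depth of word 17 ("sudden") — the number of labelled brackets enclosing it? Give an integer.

Path from the root down to the word: S → VP → SBAR → S → VP → SBAR → S → VP → NP → ADJ. That is 10 enclosing brackets.

10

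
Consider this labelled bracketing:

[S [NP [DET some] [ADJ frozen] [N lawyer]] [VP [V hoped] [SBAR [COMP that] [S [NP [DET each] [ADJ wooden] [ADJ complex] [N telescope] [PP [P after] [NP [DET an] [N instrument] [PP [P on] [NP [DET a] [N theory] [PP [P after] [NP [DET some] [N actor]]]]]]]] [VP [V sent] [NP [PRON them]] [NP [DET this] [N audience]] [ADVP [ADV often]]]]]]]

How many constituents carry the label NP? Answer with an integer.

7

The NP constituents are: [NP some frozen lawyer]; [NP each wooden complex telescope after an instrument on a theory after some actor]; [NP an instrument on a theory after some actor]; [NP a theory after some actor]; [NP some actor]; [NP them] …. Total: 7.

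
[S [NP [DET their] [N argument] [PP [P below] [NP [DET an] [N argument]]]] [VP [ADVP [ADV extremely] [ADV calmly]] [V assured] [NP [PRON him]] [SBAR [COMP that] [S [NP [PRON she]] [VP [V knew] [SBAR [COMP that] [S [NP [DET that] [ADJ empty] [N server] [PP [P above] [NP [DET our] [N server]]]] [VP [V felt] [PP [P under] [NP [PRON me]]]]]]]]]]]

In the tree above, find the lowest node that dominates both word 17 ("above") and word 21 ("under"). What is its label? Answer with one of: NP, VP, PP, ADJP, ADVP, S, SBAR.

S

The smallest bracket enclosing both words is [S that empty server above our server felt under me], so the label is S.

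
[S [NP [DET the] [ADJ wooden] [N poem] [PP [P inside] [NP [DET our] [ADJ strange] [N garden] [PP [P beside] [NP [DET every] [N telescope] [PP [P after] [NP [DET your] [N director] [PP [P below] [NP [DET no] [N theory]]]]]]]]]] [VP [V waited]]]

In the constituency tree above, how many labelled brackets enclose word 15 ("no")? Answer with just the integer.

11

The word sits inside DET, which is inside NP, inside PP, inside NP, inside PP, inside NP, inside PP, inside NP, inside PP, inside NP, inside S — 11 brackets in all.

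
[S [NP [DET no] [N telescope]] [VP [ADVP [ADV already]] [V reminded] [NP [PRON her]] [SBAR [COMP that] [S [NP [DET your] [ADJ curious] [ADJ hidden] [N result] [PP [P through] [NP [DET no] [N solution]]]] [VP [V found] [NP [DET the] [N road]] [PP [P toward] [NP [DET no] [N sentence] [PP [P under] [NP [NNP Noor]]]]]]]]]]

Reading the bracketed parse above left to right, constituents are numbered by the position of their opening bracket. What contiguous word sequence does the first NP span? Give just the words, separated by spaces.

no telescope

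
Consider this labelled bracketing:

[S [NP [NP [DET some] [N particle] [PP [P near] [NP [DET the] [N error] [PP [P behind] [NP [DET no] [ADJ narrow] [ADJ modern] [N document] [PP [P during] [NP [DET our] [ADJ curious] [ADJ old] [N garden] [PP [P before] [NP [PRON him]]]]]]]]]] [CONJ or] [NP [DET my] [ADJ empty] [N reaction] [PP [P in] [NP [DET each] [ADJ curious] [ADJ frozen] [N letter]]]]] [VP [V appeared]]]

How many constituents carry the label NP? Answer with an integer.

8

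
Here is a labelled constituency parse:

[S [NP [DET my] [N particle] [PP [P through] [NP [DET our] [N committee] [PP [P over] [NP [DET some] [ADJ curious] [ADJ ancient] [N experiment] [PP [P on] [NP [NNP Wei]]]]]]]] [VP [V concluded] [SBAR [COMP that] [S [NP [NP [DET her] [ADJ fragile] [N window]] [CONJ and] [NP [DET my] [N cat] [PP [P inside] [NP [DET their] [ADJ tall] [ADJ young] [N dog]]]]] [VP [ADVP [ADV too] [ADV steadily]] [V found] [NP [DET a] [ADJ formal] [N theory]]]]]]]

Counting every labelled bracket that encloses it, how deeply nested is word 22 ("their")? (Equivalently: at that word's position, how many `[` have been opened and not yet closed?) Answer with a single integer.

9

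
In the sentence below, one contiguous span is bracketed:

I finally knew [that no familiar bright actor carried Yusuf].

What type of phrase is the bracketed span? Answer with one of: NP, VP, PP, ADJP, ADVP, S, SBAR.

SBAR

The bracketed span "that no familiar bright actor carried Yusuf" is headed by "that", making it a subordinate clause (SBAR).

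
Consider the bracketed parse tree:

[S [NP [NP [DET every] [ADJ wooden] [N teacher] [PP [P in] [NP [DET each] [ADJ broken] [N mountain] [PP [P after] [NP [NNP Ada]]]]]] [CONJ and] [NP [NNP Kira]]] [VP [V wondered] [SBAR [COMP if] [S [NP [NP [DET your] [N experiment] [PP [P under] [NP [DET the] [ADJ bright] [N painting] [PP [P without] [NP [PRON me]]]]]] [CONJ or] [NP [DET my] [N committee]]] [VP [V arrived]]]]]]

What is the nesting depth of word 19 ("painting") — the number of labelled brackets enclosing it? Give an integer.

9

The word sits inside N, which is inside NP, inside PP, inside NP, inside NP, inside S, inside SBAR, inside VP, inside S — 9 brackets in all.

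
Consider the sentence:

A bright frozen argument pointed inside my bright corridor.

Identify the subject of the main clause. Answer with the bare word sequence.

"a bright frozen argument" is the NP that combines with the VP headed by "pointed" to form the main clause — the subject.

a bright frozen argument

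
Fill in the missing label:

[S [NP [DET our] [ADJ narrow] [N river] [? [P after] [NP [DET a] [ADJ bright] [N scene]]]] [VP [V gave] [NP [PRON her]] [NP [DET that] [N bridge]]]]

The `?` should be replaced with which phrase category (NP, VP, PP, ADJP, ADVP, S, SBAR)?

PP

A constituent whose immediate children are P 'after', NP is a prepositional phrase: PP.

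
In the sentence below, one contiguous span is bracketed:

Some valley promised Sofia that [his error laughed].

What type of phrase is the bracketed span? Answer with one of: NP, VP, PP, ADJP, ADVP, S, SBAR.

S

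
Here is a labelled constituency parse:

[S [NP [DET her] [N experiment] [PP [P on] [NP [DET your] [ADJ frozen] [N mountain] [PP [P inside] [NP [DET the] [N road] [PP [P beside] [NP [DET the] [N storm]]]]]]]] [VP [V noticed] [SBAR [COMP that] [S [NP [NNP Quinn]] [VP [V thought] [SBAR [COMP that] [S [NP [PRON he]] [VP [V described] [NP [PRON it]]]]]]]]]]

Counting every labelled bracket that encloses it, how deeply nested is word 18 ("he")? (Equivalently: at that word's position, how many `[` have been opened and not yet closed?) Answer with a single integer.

9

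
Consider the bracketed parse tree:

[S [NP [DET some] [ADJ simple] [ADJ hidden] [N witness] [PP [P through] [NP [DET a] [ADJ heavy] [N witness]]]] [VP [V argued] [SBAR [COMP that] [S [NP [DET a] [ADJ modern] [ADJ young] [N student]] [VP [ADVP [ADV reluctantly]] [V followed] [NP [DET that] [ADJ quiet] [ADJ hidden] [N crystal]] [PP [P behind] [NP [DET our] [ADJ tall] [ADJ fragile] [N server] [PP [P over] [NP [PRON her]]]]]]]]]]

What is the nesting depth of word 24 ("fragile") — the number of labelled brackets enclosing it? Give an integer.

The word sits inside ADJ, which is inside NP, inside PP, inside VP, inside S, inside SBAR, inside VP, inside S — 8 brackets in all.

8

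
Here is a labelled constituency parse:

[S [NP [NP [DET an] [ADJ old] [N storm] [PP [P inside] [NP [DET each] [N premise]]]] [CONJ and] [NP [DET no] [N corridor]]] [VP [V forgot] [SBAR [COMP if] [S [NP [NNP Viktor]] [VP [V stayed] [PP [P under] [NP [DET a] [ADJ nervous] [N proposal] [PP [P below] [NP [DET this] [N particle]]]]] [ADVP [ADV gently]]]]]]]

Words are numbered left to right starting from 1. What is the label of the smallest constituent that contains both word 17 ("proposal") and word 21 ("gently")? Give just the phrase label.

VP

The smallest bracket enclosing both words is [VP stayed under a nervous proposal below this particle gently], so the label is VP.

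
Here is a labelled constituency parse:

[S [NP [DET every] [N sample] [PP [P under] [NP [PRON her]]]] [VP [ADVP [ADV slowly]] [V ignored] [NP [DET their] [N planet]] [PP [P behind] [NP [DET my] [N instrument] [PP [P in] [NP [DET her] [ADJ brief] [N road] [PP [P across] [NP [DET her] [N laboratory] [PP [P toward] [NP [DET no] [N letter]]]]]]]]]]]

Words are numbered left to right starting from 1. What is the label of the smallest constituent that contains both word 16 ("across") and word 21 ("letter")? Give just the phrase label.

Both words fall inside [PP across her laboratory toward no letter] (words 16–21), and no smaller constituent contains them both. Label: PP.

PP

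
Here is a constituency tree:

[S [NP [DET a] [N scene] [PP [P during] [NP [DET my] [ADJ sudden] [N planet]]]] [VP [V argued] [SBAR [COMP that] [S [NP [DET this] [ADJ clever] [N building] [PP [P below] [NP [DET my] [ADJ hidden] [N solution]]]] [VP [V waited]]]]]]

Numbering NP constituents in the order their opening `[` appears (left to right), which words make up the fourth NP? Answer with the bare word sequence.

my hidden solution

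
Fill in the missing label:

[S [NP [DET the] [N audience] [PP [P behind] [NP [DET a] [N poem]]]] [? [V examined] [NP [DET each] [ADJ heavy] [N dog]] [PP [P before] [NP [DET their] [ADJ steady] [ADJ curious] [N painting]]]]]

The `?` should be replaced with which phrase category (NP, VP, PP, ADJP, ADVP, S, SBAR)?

VP

Looking at what the `?` directly dominates — V 'examined', NP, PP — this is a verb phrase (VP).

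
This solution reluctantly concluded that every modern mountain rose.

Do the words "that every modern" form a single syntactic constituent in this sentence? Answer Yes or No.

No

The smallest constituent containing the whole sequence is the subordinate clause [SBAR that every modern mountain rose], but the sequence is only part of it — it straddles the boundary between complementizer "that" and clause "every modern mountain rose".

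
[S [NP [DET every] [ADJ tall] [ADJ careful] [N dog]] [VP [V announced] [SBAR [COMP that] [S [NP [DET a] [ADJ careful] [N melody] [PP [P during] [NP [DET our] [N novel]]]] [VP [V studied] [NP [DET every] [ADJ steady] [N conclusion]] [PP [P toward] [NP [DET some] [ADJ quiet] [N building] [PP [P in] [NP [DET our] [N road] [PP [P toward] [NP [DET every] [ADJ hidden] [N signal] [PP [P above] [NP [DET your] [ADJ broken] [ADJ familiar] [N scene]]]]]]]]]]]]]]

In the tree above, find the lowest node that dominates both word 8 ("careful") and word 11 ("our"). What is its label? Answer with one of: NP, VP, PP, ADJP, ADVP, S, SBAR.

Word 8 lies under S → VP → SBAR → S → NP → ADJ; word 11 lies under S → VP → SBAR → S → NP → PP → NP → DET. The lowest shared node is the NP.

NP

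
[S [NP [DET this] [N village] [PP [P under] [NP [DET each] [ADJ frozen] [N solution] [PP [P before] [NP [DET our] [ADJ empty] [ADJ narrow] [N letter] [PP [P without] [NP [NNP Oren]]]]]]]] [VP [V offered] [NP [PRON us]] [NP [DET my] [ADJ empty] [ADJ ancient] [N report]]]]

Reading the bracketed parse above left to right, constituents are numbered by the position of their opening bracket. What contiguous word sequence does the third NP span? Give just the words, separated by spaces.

our empty narrow letter without Oren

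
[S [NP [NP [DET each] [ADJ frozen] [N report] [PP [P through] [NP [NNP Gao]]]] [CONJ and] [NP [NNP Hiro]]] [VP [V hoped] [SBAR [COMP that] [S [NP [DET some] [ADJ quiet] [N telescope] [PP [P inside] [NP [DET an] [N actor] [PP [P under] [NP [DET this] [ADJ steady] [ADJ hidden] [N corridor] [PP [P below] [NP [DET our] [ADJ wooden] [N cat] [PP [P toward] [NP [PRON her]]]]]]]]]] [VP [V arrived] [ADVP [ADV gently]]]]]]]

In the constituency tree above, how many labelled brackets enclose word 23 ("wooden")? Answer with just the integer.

Counting open brackets not yet closed at "wooden": [S [VP [SBAR [S [NP [PP [NP [PP [NP [PP [NP [ADJ = 12.

12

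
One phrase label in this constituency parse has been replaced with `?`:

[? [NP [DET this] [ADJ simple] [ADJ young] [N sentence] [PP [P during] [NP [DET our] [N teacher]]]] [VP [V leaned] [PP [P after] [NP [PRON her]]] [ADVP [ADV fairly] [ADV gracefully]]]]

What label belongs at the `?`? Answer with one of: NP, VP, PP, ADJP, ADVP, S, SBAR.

S

A constituent whose immediate children are NP, VP is a clause: S.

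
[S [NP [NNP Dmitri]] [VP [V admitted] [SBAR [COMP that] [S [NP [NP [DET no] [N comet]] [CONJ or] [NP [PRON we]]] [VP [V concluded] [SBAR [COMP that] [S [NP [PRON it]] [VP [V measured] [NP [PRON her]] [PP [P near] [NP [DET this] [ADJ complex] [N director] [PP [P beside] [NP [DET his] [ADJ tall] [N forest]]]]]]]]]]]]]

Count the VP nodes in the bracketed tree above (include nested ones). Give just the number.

3

Listing each VP by its span: [VP admitted that no comet or we concluded that it measured her near this complex director beside his tall forest]; [VP concluded that it measured her near this complex director beside his tall forest]; [VP measured her near this complex director beside his tall forest] — that makes 3.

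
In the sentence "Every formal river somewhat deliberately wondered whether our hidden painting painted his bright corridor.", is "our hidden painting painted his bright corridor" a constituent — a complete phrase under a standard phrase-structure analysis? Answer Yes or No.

The sequence corresponds to a single S node — the clause "our hidden painting painted his bright corridor".

Yes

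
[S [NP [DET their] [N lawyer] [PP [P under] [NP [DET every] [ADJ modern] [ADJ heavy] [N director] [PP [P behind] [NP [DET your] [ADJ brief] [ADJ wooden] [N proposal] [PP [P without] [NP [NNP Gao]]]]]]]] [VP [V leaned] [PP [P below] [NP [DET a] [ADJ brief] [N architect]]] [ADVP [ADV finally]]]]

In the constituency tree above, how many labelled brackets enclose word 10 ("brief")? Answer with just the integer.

Counting open brackets not yet closed at "brief": [S [NP [PP [NP [PP [NP [ADJ = 7.

7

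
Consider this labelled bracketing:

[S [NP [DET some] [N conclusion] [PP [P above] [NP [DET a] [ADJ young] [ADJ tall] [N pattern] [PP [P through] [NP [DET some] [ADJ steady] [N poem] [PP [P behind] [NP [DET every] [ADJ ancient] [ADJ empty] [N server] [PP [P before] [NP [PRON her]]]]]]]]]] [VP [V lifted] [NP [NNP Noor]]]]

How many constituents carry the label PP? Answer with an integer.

4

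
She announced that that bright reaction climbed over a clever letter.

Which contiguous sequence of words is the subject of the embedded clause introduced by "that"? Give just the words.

"that bright reaction" is the NP that combines with the VP headed by "climbed" to form the embedded clause introduced by "that" — the subject.

that bright reaction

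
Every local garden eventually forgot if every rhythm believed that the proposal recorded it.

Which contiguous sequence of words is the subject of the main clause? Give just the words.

every local garden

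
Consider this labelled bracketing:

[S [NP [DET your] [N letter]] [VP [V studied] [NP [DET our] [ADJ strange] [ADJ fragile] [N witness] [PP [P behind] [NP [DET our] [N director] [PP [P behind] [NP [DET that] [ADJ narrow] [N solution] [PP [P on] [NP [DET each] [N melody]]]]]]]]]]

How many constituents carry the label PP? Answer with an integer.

The PP constituents are: [PP behind our director behind that narrow solution on each melody]; [PP behind that narrow solution on each melody]; [PP on each melody]. Total: 3.

3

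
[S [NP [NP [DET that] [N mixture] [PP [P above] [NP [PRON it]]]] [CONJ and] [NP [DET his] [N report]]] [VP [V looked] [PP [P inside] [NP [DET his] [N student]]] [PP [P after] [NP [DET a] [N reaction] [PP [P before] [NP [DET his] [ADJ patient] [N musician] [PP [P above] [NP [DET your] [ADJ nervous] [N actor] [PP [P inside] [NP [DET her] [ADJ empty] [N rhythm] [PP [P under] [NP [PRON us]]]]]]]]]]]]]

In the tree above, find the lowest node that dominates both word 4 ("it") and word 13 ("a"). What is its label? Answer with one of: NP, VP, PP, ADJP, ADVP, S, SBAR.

S

Both words fall inside [S that mixture above it and his report looked inside his student after a reaction before his patient musician above your nervous actor inside her empty rhythm under us] (words 1–28), and no smaller constituent contains them both. Label: S.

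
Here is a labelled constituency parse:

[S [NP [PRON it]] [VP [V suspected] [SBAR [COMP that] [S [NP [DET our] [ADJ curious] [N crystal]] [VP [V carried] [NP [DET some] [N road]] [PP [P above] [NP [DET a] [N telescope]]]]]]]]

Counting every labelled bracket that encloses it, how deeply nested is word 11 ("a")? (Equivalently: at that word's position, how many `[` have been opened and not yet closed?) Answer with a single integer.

8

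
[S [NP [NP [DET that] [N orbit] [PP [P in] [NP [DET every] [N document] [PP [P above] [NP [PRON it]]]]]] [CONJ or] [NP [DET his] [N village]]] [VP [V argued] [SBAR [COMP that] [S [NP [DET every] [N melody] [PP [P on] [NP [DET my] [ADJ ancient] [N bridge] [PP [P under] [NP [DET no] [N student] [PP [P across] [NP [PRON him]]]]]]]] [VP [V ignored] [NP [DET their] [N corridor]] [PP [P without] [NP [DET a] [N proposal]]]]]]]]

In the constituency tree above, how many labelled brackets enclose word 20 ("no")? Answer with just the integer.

10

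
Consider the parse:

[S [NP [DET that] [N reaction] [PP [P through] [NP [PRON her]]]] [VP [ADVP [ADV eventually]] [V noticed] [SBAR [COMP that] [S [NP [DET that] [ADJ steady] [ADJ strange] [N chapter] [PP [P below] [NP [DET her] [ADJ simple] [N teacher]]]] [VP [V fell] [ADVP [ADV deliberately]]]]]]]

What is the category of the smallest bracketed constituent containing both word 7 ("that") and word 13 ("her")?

SBAR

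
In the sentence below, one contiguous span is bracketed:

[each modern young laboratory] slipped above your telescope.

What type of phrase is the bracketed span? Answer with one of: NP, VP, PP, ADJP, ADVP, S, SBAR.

NP

The bracketed span "each modern young laboratory" is headed by "laboratory", making it a noun phrase (NP).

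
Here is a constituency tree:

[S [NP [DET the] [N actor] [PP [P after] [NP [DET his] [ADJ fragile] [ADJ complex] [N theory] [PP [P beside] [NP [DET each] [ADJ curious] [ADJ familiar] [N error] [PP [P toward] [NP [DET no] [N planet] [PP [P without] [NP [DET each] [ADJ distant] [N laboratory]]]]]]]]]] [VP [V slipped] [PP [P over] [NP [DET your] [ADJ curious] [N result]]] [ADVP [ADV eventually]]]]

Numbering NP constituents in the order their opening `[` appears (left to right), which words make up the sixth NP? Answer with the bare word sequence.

Opening `[NP` markers occur at word positions 1, 4, 9, 14, 17, 22; the sixth of these opens the constituent [NP your curious result].

your curious result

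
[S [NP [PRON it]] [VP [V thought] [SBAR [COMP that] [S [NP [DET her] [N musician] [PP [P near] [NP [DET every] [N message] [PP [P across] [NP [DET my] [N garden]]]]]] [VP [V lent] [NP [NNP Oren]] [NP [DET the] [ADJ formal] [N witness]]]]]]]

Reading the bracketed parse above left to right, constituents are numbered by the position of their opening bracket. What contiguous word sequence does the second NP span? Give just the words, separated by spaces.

Opening `[NP` markers occur at word positions 1, 4, 7, 10, 13, 14; the second of these opens the constituent [NP her musician near every message across my garden].

her musician near every message across my garden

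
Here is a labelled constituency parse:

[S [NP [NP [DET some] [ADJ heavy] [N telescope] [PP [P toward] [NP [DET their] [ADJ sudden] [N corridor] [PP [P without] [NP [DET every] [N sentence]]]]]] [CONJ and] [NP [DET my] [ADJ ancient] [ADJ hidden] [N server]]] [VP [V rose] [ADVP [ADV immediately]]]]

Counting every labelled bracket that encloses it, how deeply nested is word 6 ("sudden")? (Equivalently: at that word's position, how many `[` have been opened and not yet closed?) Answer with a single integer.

6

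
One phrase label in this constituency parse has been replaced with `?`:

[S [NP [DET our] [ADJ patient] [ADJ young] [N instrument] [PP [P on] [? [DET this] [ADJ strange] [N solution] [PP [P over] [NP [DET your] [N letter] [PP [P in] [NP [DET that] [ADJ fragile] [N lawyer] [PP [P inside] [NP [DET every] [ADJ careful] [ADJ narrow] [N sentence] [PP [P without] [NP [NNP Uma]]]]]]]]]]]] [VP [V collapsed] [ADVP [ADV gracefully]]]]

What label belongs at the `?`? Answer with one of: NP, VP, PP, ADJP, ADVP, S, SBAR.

A constituent whose immediate children are DET 'this', ADJ 'strange', N 'solution', PP is a noun phrase: NP.

NP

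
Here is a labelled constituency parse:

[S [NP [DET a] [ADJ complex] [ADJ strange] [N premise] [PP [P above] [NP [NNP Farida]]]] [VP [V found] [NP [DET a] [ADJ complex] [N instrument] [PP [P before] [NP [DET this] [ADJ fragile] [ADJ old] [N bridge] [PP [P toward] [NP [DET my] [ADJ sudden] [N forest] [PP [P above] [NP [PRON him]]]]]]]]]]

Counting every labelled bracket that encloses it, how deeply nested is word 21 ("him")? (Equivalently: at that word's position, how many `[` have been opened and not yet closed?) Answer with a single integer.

Counting open brackets not yet closed at "him": [S [VP [NP [PP [NP [PP [NP [PP [NP [PRON = 10.

10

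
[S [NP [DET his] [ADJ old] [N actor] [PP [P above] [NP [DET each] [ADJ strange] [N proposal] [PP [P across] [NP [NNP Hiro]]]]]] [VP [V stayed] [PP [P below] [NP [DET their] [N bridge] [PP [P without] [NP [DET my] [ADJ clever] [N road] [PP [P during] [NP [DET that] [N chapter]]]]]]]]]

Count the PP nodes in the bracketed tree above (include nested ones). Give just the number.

The PP constituents are: [PP above each strange proposal across Hiro]; [PP across Hiro]; [PP below their bridge without my clever road during that chapter]; [PP without my clever road during that chapter]; [PP during that chapter]. Total: 5.

5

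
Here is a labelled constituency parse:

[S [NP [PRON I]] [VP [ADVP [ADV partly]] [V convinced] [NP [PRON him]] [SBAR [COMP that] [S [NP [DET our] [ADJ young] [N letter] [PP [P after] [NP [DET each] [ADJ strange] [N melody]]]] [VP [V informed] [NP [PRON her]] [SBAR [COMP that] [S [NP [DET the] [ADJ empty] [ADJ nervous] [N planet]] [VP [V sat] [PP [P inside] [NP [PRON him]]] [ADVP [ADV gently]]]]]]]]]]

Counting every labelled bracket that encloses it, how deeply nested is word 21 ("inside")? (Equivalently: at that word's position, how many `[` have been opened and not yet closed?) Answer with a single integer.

10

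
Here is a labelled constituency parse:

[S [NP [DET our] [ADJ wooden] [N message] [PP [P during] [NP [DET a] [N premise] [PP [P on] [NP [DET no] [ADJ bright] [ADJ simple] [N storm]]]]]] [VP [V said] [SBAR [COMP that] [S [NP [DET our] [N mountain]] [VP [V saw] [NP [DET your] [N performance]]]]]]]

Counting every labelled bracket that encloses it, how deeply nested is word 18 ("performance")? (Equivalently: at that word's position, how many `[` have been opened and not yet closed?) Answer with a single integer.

The word sits inside N, which is inside NP, inside VP, inside S, inside SBAR, inside VP, inside S — 7 brackets in all.

7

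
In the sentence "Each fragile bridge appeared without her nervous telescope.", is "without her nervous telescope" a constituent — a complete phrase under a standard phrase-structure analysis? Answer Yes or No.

Yes

"without her nervous telescope" is exactly the prepositional phrase [PP without her nervous telescope], a complete constituent.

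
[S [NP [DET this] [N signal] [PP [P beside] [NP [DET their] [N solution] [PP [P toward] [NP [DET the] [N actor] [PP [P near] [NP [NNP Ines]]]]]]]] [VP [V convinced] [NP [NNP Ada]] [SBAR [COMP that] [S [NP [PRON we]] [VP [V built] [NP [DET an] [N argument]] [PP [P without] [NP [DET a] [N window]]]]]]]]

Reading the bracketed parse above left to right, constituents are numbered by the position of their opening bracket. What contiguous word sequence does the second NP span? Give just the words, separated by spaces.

The NP opening brackets appear, in order, over: "this signal beside their solution toward the actor near Ines"; "their solution toward the actor near Ines"; "the actor near Ines"; "Ines"; "Ada"; "we"; "an argument"; "a window". The second one spans "their solution toward the actor near Ines".

their solution toward the actor near Ines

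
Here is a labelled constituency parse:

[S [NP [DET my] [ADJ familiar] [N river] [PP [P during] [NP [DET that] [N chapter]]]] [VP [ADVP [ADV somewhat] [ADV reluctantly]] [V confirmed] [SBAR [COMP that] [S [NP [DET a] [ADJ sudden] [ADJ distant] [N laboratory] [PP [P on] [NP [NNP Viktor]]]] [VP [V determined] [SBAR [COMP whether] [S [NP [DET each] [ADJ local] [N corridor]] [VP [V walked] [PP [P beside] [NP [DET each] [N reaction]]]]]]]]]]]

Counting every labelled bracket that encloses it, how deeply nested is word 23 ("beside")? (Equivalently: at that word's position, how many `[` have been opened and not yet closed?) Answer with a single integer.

10

The word sits inside P, which is inside PP, inside VP, inside S, inside SBAR, inside VP, inside S, inside SBAR, inside VP, inside S — 10 brackets in all.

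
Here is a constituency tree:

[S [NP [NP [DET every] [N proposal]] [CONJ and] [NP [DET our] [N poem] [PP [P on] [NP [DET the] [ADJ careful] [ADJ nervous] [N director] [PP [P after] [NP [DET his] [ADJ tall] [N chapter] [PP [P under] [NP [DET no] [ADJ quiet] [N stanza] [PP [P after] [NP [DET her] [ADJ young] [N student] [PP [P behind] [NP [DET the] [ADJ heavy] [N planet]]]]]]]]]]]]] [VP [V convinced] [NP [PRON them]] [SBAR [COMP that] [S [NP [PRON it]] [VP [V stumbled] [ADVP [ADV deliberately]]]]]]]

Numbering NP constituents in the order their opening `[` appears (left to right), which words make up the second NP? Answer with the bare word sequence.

every proposal

The NP opening brackets appear, in order, over: "every proposal and our poem on the careful nervous director after his tall chapter under no quiet stanza after her young student behind the heavy planet"; "every proposal"; "our poem on the careful nervous director after his tall chapter under no quiet stanza after her young student behind the heavy planet"; "the careful nervous director after his tall chapter under no quiet stanza after her young student behind the heavy planet"; "his tall chapter under no quiet stanza after her young student behind the heavy planet"; "no quiet stanza after her young student behind the heavy planet"; "her young student behind the heavy planet"; "the heavy planet"; "them"; "it". The second one spans "every proposal".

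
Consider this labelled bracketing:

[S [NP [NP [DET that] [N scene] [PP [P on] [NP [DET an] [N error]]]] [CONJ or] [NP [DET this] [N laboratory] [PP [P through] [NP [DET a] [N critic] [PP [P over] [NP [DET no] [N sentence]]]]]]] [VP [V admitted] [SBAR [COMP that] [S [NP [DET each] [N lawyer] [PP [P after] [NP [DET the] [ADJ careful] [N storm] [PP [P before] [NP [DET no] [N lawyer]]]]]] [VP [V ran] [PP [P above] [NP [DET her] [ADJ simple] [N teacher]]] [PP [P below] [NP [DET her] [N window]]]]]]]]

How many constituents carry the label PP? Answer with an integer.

The PP constituents are: [PP on an error]; [PP through a critic over no sentence]; [PP over no sentence]; [PP after the careful storm before no lawyer]; [PP before no lawyer]; [PP above her simple teacher] …. Total: 7.

7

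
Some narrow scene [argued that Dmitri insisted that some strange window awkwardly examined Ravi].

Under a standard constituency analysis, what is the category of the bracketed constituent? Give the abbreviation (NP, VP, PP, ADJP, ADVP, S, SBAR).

VP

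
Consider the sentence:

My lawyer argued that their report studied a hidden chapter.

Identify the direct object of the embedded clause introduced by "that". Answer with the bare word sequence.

a hidden chapter

"studied" heads the VP of the embedded clause introduced by "that", and "a hidden chapter" is its direct object.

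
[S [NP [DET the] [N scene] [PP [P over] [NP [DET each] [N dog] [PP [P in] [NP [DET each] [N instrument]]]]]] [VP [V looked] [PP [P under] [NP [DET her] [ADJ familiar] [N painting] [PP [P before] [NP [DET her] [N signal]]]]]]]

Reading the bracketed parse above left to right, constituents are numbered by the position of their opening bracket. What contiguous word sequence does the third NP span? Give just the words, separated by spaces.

each instrument

Opening `[NP` markers occur at word positions 1, 4, 7, 11, 15; the third of these opens the constituent [NP each instrument].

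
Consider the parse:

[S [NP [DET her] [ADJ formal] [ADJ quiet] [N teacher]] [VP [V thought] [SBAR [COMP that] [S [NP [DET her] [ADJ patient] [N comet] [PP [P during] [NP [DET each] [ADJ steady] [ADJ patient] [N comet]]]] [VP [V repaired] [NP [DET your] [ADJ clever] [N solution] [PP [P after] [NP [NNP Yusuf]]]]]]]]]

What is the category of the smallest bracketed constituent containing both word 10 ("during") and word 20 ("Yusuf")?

S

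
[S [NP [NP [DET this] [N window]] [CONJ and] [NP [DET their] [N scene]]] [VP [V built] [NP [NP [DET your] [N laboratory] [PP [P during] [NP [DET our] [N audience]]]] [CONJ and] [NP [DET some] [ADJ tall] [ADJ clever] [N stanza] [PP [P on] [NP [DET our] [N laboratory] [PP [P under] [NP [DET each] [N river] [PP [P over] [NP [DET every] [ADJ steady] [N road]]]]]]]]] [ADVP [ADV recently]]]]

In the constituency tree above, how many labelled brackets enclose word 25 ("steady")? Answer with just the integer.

11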